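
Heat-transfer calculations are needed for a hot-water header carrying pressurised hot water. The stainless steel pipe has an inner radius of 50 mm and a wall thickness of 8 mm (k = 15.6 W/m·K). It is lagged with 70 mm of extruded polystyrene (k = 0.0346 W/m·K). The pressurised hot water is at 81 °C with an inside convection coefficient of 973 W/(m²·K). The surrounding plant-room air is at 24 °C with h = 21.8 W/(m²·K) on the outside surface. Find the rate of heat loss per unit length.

q′ ≈ 15.4 W/m

For a radial system each layer contributes R = ln(r_out/r_in)/(2πkL); films add R = 1/(hA).
R_inner film = 1/(h_i·2πr₁L) = 1/(973×2π×0.05×1) = 0.003271 K/W
R_stainless steel pipe wall = ln(58/50)/(2π×15.6×1) = 0.001514 K/W
R_extruded polystyrene = ln(128/58)/(2π×0.0346×1) = 3.641 K/W
R_outer film = 1/(h_o·2πr_oL) = 1/(21.8×2π×0.128×1) = 0.05704 K/W
R_total = 3.703 K/W
Q = ΔT/R_total = 57/3.703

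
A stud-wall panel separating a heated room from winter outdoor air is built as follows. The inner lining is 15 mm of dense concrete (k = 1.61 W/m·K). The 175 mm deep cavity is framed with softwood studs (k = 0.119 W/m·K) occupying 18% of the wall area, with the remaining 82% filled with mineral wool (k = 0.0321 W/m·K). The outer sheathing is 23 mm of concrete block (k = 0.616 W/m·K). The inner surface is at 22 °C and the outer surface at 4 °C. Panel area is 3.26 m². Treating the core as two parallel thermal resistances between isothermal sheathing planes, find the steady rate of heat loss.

Q ≈ 15.8 W

Sheathing layers in series; stud and cavity paths in parallel between them.
R_inner = 0.015/(1.61×3.26) = 0.002858 K/W
R_stud  = 0.175/(0.119×0.18×3.26) = 2.506 K/W
R_cav   = 0.175/(0.0321×0.82×3.26) = 2.039 K/W
1/R_core = 1/R_stud + 1/R_cav → R_core = 1.124 K/W
R_outer = 0.023/(0.616×3.26) = 0.01145 K/W
R_total = 1.139 K/W
Q = ΔT/R_total = 18/1.139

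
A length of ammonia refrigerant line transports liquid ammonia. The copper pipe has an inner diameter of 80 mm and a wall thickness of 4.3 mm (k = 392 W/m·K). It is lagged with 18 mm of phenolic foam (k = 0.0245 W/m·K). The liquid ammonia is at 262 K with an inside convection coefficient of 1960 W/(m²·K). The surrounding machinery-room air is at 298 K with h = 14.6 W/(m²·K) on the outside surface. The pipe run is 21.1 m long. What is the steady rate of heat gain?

Radial resistances (cylindrical: R_cond = ln(r_o/r_i)/(2πkL), R_conv = 1/(h·2πrL)):
R_inner film = 1/(h_i·2πr₁L) = 1/(1960×2π×0.04×21.1) = 9.621×10^-5 K/W
R_copper pipe wall = ln(44.3/40)/(2π×392×21.1) = 1.965×10^-6 K/W
R_phenolic foam = ln(62.3/44.3)/(2π×0.0245×21.1) = 0.105 K/W
R_outer film = 1/(h_o·2πr_oL) = 1/(14.6×2π×0.0623×21.1) = 0.008293 K/W
R_total = 0.1134 K/W
Q = ΔT/R_total = 36/0.1134

Q ≈ 318 W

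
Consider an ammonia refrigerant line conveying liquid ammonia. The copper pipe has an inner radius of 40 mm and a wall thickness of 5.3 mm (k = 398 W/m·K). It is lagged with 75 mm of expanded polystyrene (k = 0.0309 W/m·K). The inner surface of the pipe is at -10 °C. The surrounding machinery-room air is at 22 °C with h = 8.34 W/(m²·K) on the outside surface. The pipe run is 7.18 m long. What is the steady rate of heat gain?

Per-layer cylindrical resistances, series-summed:
R_copper pipe wall = ln(45.3/40)/(2π×398×7.18) = 6.93×10^-6 K/W
R_expanded polystyrene = ln(120.3/45.3)/(2π×0.0309×7.18) = 0.7006 K/W
R_outer film = 1/(h_o·2πr_oL) = 1/(8.34×2π×0.1203×7.18) = 0.02209 K/W
R_total = 0.7227 K/W
Q = ΔT/R_total = 32/0.7227

Q ≈ 44.3 W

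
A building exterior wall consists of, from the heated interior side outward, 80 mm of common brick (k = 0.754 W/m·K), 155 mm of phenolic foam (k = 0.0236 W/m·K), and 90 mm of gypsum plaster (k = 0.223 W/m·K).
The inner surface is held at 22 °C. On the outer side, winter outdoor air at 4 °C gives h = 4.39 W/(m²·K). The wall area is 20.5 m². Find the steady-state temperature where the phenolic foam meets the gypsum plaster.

Treating each layer as a thermal resistance in series:
R_common brick = L/(kA) = 0.08/(0.754×20.5) = 0.005176 K/W
R_phenolic foam = L/(kA) = 0.155/(0.0236×20.5) = 0.3204 K/W
R_gypsum plaster = L/(kA) = 0.09/(0.223×20.5) = 0.01969 K/W
R_outer film = 1/(h_o·A) = 1/(4.39×20.5) = 0.01111 K/W
R_total = 0.3564 K/W;  Q = ΔT/R_total = 18/0.3564 = 50.51 W
T_interface = T_inner − Q·ΣR(inner→interface) = 22 − 50.5×0.3256

T ≈ 5.56 °C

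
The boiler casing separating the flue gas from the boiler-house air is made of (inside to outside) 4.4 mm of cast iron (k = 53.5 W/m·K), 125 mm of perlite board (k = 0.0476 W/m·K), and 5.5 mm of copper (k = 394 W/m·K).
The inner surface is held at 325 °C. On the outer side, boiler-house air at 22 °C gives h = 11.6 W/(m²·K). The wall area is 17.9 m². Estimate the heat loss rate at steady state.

Q ≈ 2000 W

Series thermal resistances:
R_cast iron = L/(kA) = 0.0044/(53.5×17.9) = 4.595×10^-6 K/W
R_perlite board = L/(kA) = 0.125/(0.0476×17.9) = 0.1467 K/W
R_copper = L/(kA) = 0.0055/(394×17.9) = 7.799×10^-7 K/W
R_outer film = 1/(h_o·A) = 1/(11.6×17.9) = 0.004816 K/W
R_total = 0.1515 K/W
Q = ΔT / R_total = 303 / 0.1515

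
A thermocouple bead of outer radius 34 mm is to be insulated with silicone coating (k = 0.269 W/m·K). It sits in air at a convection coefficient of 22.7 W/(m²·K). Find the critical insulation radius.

For a sphere r_cr = 2k/h = 2×0.269/22.7
r_cr = 23.7 mm; since the bare radius (34 mm) is above r_cr, any added insulation will reduce heat loss.

r_cr ≈ 23.7 mm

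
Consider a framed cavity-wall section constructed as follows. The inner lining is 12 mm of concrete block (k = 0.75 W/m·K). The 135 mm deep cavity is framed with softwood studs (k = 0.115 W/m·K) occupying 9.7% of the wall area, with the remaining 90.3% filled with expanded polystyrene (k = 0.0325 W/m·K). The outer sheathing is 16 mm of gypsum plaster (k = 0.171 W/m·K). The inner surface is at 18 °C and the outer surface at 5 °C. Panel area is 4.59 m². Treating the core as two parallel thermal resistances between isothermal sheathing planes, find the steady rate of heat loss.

Sheathing layers in series; stud and cavity paths in parallel between them.
R_inner = 0.012/(0.75×4.59) = 0.003486 K/W
R_stud  = 0.135/(0.115×0.097×4.59) = 2.637 K/W
R_cav   = 0.135/(0.0325×0.903×4.59) = 1.002 K/W
1/R_core = 1/R_stud + 1/R_cav → R_core = 0.7262 K/W
R_outer = 0.016/(0.171×4.59) = 0.02039 K/W
R_total = 0.75 K/W
Q = ΔT/R_total = 13/0.75

Q ≈ 17.3 W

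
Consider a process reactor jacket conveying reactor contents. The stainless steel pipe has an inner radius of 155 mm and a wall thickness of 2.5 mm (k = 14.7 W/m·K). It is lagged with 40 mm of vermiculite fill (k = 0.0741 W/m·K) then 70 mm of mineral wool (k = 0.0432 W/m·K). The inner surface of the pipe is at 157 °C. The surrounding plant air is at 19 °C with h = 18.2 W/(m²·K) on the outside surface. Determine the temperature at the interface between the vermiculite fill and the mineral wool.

For a radial system each layer contributes R = ln(r_out/r_in)/(2πkL); films add R = 1/(hA).
R_stainless steel pipe wall = ln(157.5/155)/(2π×14.7×1) = 1.732×10^-4 K/W
R_vermiculite fill = ln(197.5/157.5)/(2π×0.0741×1) = 0.4861 K/W
R_mineral wool = ln(267.5/197.5)/(2π×0.0432×1) = 1.118 K/W
R_outer film = 1/(h_o·2πr_oL) = 1/(18.2×2π×0.2675×1) = 0.03269 K/W
R_total = 1.637 K/W
Q = ΔT/R_total = 138/1.637
Q = 84.3 W/m
T_interface = T_inner − Q·ΣR(inner→interface) = 157 − 84.3×0.4863

T ≈ 116 °C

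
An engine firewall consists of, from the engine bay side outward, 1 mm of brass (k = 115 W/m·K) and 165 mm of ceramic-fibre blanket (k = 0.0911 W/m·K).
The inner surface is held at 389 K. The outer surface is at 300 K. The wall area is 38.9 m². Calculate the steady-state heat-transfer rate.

Q ≈ 1910 W

Series thermal resistances:
R_brass = L/(kA) = 0.001/(115×38.9) = 2.235×10^-7 K/W
R_ceramic-fibre blanket = L/(kA) = 0.165/(0.0911×38.9) = 0.04656 K/W
R_total = 0.04656 K/W
Q = ΔT / R_total = 89 / 0.04656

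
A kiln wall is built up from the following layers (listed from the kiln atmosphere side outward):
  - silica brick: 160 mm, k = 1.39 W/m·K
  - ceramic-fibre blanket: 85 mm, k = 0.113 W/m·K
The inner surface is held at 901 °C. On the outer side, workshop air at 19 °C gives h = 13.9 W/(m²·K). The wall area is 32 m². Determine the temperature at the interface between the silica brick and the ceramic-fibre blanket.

Model the wall as resistances in series:
R_silica brick = L/(kA) = 0.16/(1.39×32) = 0.003597 K/W
R_ceramic-fibre blanket = L/(kA) = 0.085/(0.113×32) = 0.02351 K/W
R_outer film = 1/(h_o·A) = 1/(13.9×32) = 0.002248 K/W
R_total = 0.02935 K/W;  Q = ΔT/R_total = 882/0.02935 = 30050 W
T_interface = T_inner − Q·ΣR(inner→interface) = 901 − 30000×0.003597

T ≈ 793 °C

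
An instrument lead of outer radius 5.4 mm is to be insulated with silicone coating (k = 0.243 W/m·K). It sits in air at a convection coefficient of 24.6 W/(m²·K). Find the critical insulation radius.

r_cr ≈ 9.88 mm

For a cylinder r_cr = k/h = 0.243/24.6
r_cr = 9.88 mm; since the bare radius (5.4 mm) is below r_cr, adding a thin layer of insulation will *increase* heat loss.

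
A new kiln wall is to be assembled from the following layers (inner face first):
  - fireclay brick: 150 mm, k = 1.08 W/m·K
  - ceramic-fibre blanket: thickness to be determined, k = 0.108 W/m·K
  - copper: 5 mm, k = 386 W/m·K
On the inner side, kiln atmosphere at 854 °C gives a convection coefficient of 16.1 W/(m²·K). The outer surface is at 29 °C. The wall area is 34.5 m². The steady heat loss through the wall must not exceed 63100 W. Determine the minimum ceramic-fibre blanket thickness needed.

L ≈ 27 mm

Series thermal resistances:
R_inner film = 1/(h_i·A) = 1/(16.1×34.5) = 0.0018 K/W
R_fireclay brick = L/(kA) = 0.15/(1.08×34.5) = 0.004026 K/W
R_copper = L/(kA) = 0.005/(386×34.5) = 3.755×10^-7 K/W
Sum of the known resistances R_other = 0.005826 K/W
Required total resistance R_tot = ΔT/Q_allow = 825/63100 = 0.01307 K/W
R_ceramic-fibre blanket = R_tot − R_other = 0.007248 K/W
L = R·k·A = 0.007248×0.108×34.5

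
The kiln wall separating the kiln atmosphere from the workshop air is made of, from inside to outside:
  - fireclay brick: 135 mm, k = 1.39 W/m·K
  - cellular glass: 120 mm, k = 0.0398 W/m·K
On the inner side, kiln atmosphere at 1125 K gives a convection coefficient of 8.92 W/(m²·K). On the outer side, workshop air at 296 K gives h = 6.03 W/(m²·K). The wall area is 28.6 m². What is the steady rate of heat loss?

Q ≈ 6990 W

Model the wall as resistances in series:
R_inner film = 1/(h_i·A) = 1/(8.92×28.6) = 0.00392 K/W
R_fireclay brick = L/(kA) = 0.135/(1.39×28.6) = 0.003396 K/W
R_cellular glass = L/(kA) = 0.12/(0.0398×28.6) = 0.1054 K/W
R_outer film = 1/(h_o·A) = 1/(6.03×28.6) = 0.005799 K/W
R_total = 0.1185 K/W
Q = ΔT / R_total = 829 / 0.1185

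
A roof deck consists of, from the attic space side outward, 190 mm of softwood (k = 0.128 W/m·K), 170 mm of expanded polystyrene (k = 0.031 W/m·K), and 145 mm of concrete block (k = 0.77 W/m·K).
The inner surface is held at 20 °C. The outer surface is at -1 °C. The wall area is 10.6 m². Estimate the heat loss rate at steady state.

Q ≈ 31.1 W

Model the wall as resistances in series:
R_softwood = L/(kA) = 0.19/(0.128×10.6) = 0.14 K/W
R_expanded polystyrene = L/(kA) = 0.17/(0.031×10.6) = 0.5173 K/W
R_concrete block = L/(kA) = 0.145/(0.77×10.6) = 0.01777 K/W
R_total = 0.6751 K/W
Q = ΔT / R_total = 21 / 0.6751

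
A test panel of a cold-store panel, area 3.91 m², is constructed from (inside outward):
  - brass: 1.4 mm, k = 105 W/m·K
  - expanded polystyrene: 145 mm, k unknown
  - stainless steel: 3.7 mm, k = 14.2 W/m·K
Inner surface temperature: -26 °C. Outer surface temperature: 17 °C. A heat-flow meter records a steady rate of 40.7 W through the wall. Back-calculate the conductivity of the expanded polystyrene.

Treating each layer as a thermal resistance in series:
R_brass = L/(kA) = 0.0014/(105×3.91) = 3.41×10^-6 K/W
R_stainless steel = L/(kA) = 0.0037/(14.2×3.91) = 6.664×10^-5 K/W
Sum of known resistances R_other = 7.005×10^-5 K/W
Total R = ΔT/Q = 43/40.7 = 1.057 K/W
R_expanded polystyrene = R_total − R_other = 1.056 K/W
k = L/(R·A) = 0.145/(1.056×3.91)

k ≈ 0.0351 W/(m·K)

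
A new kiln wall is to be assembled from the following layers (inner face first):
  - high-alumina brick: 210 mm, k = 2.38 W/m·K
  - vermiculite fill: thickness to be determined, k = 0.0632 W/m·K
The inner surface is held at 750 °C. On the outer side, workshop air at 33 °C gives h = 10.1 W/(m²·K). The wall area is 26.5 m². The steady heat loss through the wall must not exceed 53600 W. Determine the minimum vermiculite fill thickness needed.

L ≈ 10.6 mm

Thermal resistances in series:
R_high-alumina brick = L/(kA) = 0.21/(2.38×26.5) = 0.00333 K/W
R_outer film = 1/(h_o·A) = 1/(10.1×26.5) = 0.003736 K/W
Sum of the known resistances R_other = 0.007066 K/W
Required total resistance R_tot = ΔT/Q_allow = 717/53600 = 0.01338 K/W
R_vermiculite fill = R_tot − R_other = 0.006311 K/W
L = R·k·A = 0.006311×0.0632×26.5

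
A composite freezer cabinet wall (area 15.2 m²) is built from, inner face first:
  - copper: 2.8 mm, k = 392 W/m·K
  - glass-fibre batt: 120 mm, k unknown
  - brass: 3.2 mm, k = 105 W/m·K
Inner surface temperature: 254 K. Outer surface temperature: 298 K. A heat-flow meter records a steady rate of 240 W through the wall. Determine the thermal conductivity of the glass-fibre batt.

Thermal resistances in series:
R_copper = L/(kA) = 0.0028/(392×15.2) = 4.699×10^-7 K/W
R_brass = L/(kA) = 0.0032/(105×15.2) = 2.005×10^-6 K/W
Sum of known resistances R_other = 2.475×10^-6 K/W
Total R = ΔT/Q = 44/240 = 0.1833 K/W
R_glass-fibre batt = R_total − R_other = 0.1833 K/W
k = L/(R·A) = 0.12/(0.1833×15.2)

k ≈ 0.0431 W/(m·K)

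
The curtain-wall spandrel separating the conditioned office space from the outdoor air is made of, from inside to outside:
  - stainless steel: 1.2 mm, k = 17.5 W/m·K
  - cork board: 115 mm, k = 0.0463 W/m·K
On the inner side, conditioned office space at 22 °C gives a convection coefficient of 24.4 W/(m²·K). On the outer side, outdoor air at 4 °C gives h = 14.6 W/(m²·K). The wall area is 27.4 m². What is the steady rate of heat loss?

Q ≈ 190 W

Thermal resistances in series:
R_inner film = 1/(h_i·A) = 1/(24.4×27.4) = 0.001496 K/W
R_stainless steel = L/(kA) = 0.0012/(17.5×27.4) = 2.503×10^-6 K/W
R_cork board = L/(kA) = 0.115/(0.0463×27.4) = 0.09065 K/W
R_outer film = 1/(h_o·A) = 1/(14.6×27.4) = 0.0025 K/W
R_total = 0.09465 K/W
Q = ΔT / R_total = 18 / 0.09465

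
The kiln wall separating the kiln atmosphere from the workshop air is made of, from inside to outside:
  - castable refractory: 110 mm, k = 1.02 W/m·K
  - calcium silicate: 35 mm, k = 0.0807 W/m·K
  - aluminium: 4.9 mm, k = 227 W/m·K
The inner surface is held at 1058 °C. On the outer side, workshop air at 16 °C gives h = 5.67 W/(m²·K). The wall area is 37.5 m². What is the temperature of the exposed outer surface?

Treating each layer as a thermal resistance in series:
R_castable refractory = L/(kA) = 0.11/(1.02×37.5) = 0.002876 K/W
R_calcium silicate = L/(kA) = 0.035/(0.0807×37.5) = 0.01157 K/W
R_aluminium = L/(kA) = 0.0049/(227×37.5) = 5.756×10^-7 K/W
R_outer film = 1/(h_o·A) = 1/(5.67×37.5) = 0.004703 K/W
R_total = 0.01914 K/W;  Q = ΔT/R_total = 1042/0.01914 = 54430 W
T_interface = T_inner − Q·ΣR(inner→interface) = 1058 − 54400×0.01444

T ≈ 272 °C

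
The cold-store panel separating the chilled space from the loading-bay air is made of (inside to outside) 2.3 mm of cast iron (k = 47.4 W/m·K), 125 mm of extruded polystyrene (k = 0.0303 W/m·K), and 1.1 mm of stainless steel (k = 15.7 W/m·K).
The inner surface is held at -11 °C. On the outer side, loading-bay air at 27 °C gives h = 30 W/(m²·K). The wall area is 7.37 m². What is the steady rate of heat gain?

Treating each layer as a thermal resistance in series:
R_cast iron = L/(kA) = 0.0023/(47.4×7.37) = 6.584×10^-6 K/W
R_extruded polystyrene = L/(kA) = 0.125/(0.0303×7.37) = 0.5598 K/W
R_stainless steel = L/(kA) = 0.0011/(15.7×7.37) = 9.507×10^-6 K/W
R_outer film = 1/(h_o·A) = 1/(30×7.37) = 0.004523 K/W
R_total = 0.5643 K/W
Q = ΔT / R_total = 38 / 0.5643

Q ≈ 67.3 W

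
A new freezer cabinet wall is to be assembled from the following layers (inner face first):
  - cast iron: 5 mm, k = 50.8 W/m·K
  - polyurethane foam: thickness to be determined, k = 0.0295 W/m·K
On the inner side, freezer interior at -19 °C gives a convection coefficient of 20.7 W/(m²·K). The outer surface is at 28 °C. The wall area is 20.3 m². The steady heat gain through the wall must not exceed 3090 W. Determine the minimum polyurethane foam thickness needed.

L ≈ 7.68 mm

Series thermal resistances:
R_inner film = 1/(h_i·A) = 1/(20.7×20.3) = 0.00238 K/W
R_cast iron = L/(kA) = 0.005/(50.8×20.3) = 4.849×10^-6 K/W
Sum of the known resistances R_other = 0.002385 K/W
Required total resistance R_tot = ΔT/Q_allow = 47/3090 = 0.01521 K/W
R_polyurethane foam = R_tot − R_other = 0.01283 K/W
L = R·k·A = 0.01283×0.0295×20.3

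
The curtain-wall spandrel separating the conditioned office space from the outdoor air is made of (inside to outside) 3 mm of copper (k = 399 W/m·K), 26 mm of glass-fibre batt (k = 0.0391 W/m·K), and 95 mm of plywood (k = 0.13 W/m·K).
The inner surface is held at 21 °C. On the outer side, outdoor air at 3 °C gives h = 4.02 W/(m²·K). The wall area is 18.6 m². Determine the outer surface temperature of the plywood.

Using the resistance-network approach (series):
R_copper = L/(kA) = 0.003/(399×18.6) = 4.042×10^-7 K/W
R_glass-fibre batt = L/(kA) = 0.026/(0.0391×18.6) = 0.03575 K/W
R_plywood = L/(kA) = 0.095/(0.13×18.6) = 0.03929 K/W
R_outer film = 1/(h_o·A) = 1/(4.02×18.6) = 0.01337 K/W
R_total = 0.08841 K/W;  Q = ΔT/R_total = 18/0.08841 = 203.6 W
T_interface = T_inner − Q·ΣR(inner→interface) = 21 − 204×0.07504

T ≈ 5.72 °C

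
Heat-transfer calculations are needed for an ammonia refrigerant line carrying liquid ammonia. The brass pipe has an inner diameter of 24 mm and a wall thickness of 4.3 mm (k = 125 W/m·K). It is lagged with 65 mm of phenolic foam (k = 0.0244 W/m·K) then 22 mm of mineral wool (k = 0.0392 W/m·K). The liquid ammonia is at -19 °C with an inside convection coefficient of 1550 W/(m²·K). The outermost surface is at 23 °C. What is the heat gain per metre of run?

For a radial system each layer contributes R = ln(r_out/r_in)/(2πkL); films add R = 1/(hA).
R_inner film = 1/(h_i·2πr₁L) = 1/(1550×2π×0.012×1) = 0.008557 K/W
R_brass pipe wall = ln(16.3/12)/(2π×125×1) = 3.899×10^-4 K/W
R_phenolic foam = ln(81.3/16.3)/(2π×0.0244×1) = 10.48 K/W
R_mineral wool = ln(103.3/81.3)/(2π×0.0392×1) = 0.9724 K/W
R_total = 11.46 K/W
Q = ΔT/R_total = 42/11.46

q′ ≈ 3.66 W/m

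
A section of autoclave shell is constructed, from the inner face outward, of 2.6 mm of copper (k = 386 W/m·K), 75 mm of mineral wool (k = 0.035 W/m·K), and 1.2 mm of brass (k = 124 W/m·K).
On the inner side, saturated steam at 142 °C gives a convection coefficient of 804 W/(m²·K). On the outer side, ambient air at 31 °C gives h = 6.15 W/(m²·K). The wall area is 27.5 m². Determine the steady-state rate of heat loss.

Series thermal resistances:
R_inner film = 1/(h_i·A) = 1/(804×27.5) = 4.523×10^-5 K/W
R_copper = L/(kA) = 0.0026/(386×27.5) = 2.449×10^-7 K/W
R_mineral wool = L/(kA) = 0.075/(0.035×27.5) = 0.07792 K/W
R_brass = L/(kA) = 0.0012/(124×27.5) = 3.519×10^-7 K/W
R_outer film = 1/(h_o·A) = 1/(6.15×27.5) = 0.005913 K/W
R_total = 0.08388 K/W
Q = ΔT / R_total = 111 / 0.08388

Q ≈ 1320 W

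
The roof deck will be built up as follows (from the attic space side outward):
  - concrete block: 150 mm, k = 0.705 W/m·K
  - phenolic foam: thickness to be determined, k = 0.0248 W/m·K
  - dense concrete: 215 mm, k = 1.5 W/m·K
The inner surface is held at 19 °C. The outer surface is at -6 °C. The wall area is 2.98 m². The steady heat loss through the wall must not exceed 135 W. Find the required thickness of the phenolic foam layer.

Thermal resistances in series:
R_concrete block = L/(kA) = 0.15/(0.705×2.98) = 0.0714 K/W
R_dense concrete = L/(kA) = 0.215/(1.5×2.98) = 0.0481 K/W
Sum of the known resistances R_other = 0.1195 K/W
Required total resistance R_tot = ΔT/Q_allow = 25/135 = 0.1852 K/W
R_phenolic foam = R_tot − R_other = 0.06569 K/W
L = R·k·A = 0.06569×0.0248×2.98

L ≈ 4.85 mm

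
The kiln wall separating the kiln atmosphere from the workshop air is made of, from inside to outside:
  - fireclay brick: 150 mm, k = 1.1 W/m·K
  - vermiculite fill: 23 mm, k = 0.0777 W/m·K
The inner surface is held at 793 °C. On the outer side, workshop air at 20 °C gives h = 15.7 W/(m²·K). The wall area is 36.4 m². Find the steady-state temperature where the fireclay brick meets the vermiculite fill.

T ≈ 581 °C

Using the resistance-network approach (series):
R_fireclay brick = L/(kA) = 0.15/(1.1×36.4) = 0.003746 K/W
R_vermiculite fill = L/(kA) = 0.023/(0.0777×36.4) = 0.008132 K/W
R_outer film = 1/(h_o·A) = 1/(15.7×36.4) = 0.00175 K/W
R_total = 0.01363 K/W;  Q = ΔT/R_total = 773/0.01363 = 56720 W
T_interface = T_inner − Q·ΣR(inner→interface) = 793 − 56700×0.003746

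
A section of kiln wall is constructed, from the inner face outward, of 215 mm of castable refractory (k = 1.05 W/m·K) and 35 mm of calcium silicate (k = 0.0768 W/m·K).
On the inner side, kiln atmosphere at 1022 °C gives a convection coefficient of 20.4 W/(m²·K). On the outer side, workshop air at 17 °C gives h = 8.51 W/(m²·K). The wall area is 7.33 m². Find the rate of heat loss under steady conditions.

Model the wall as resistances in series:
R_inner film = 1/(h_i·A) = 1/(20.4×7.33) = 0.006688 K/W
R_castable refractory = L/(kA) = 0.215/(1.05×7.33) = 0.02793 K/W
R_calcium silicate = L/(kA) = 0.035/(0.0768×7.33) = 0.06217 K/W
R_outer film = 1/(h_o·A) = 1/(8.51×7.33) = 0.01603 K/W
R_total = 0.1128 K/W
Q = ΔT / R_total = 1005 / 0.1128

Q ≈ 8910 W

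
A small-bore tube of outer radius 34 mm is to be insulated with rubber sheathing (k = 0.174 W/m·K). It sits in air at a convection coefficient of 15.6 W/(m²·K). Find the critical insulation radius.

For a cylinder r_cr = k/h = 0.174/15.6
r_cr = 11.2 mm; since the bare radius (34 mm) is above r_cr, any added insulation will reduce heat loss.

r_cr ≈ 11.2 mm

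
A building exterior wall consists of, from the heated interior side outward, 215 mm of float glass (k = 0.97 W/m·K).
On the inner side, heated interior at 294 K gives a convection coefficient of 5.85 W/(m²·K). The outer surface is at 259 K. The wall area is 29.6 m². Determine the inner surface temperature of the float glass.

T ≈ 279 K

Treating each layer as a thermal resistance in series:
R_inner film = 1/(h_i·A) = 1/(5.85×29.6) = 0.005775 K/W
R_float glass = L/(kA) = 0.215/(0.97×29.6) = 0.007488 K/W
R_total = 0.01326 K/W;  Q = ΔT/R_total = 35/0.01326 = 2639 W
T_interface = T_inner − Q·ΣR(inner→interface) = 294 − 2640×0.005775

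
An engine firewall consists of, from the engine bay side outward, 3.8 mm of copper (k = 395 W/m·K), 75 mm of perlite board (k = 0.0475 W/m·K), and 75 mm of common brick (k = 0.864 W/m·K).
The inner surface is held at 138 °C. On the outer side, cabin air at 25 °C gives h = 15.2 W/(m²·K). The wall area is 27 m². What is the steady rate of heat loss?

Q ≈ 1760 W

Series thermal resistances:
R_copper = L/(kA) = 0.0038/(395×27) = 3.563×10^-7 K/W
R_perlite board = L/(kA) = 0.075/(0.0475×27) = 0.05848 K/W
R_common brick = L/(kA) = 0.075/(0.864×27) = 0.003215 K/W
R_outer film = 1/(h_o·A) = 1/(15.2×27) = 0.002437 K/W
R_total = 0.06413 K/W
Q = ΔT / R_total = 113 / 0.06413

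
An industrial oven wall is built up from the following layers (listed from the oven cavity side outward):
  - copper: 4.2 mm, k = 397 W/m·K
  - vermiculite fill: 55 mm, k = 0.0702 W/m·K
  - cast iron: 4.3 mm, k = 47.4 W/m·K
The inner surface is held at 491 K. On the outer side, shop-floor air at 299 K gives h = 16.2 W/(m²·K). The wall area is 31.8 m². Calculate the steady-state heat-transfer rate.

Series thermal resistances:
R_copper = L/(kA) = 0.0042/(397×31.8) = 3.327×10^-7 K/W
R_vermiculite fill = L/(kA) = 0.055/(0.0702×31.8) = 0.02464 K/W
R_cast iron = L/(kA) = 0.0043/(47.4×31.8) = 2.853×10^-6 K/W
R_outer film = 1/(h_o·A) = 1/(16.2×31.8) = 0.001941 K/W
R_total = 0.02658 K/W
Q = ΔT / R_total = 192 / 0.02658

Q ≈ 7220 W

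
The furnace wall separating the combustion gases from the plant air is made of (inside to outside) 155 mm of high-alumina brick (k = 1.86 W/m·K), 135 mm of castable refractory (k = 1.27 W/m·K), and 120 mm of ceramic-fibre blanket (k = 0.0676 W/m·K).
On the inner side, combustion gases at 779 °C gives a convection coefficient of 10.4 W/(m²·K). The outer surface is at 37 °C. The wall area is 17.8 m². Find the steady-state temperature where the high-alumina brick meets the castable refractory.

T ≈ 714 °C

Treating each layer as a thermal resistance in series:
R_inner film = 1/(h_i·A) = 1/(10.4×17.8) = 0.005402 K/W
R_high-alumina brick = L/(kA) = 0.155/(1.86×17.8) = 0.004682 K/W
R_castable refractory = L/(kA) = 0.135/(1.27×17.8) = 0.005972 K/W
R_ceramic-fibre blanket = L/(kA) = 0.12/(0.0676×17.8) = 0.09973 K/W
R_total = 0.1158 K/W;  Q = ΔT/R_total = 742/0.1158 = 6409 W
T_interface = T_inner − Q·ΣR(inner→interface) = 779 − 6410×0.01008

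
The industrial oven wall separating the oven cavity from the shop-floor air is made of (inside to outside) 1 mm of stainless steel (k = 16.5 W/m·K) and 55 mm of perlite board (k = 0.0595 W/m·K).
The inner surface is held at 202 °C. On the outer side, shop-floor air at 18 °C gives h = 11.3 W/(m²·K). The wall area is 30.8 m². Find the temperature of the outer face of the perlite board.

T ≈ 34.1 °C

Using the resistance-network approach (series):
R_stainless steel = L/(kA) = 0.001/(16.5×30.8) = 1.968×10^-6 K/W
R_perlite board = L/(kA) = 0.055/(0.0595×30.8) = 0.03001 K/W
R_outer film = 1/(h_o·A) = 1/(11.3×30.8) = 0.002873 K/W
R_total = 0.03289 K/W;  Q = ΔT/R_total = 184/0.03289 = 5595 W
T_interface = T_inner − Q·ΣR(inner→interface) = 202 − 5590×0.03001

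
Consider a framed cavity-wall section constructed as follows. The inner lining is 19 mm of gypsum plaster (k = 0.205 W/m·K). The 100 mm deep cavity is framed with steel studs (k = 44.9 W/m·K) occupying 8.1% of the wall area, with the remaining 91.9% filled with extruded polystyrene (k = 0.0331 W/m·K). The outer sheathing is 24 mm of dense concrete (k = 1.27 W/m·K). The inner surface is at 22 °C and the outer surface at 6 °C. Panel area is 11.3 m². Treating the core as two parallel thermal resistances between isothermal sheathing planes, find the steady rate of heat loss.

Sheathing layers in series; stud and cavity paths in parallel between them.
R_inner = 0.019/(0.205×11.3) = 0.008202 K/W
R_stud  = 0.1/(44.9×0.081×11.3) = 0.002433 K/W
R_cav   = 0.1/(0.0331×0.919×11.3) = 0.2909 K/W
1/R_core = 1/R_stud + 1/R_cav → R_core = 0.002413 K/W
R_outer = 0.024/(1.27×11.3) = 0.001672 K/W
R_total = 0.01229 K/W
Q = ΔT/R_total = 16/0.01229

Q ≈ 1300 W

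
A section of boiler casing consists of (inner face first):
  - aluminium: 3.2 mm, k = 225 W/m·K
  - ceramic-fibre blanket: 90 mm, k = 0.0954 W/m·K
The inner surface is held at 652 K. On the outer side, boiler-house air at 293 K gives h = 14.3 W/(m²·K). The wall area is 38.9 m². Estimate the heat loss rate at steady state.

Model the wall as resistances in series:
R_aluminium = L/(kA) = 0.0032/(225×38.9) = 3.656×10^-7 K/W
R_ceramic-fibre blanket = L/(kA) = 0.09/(0.0954×38.9) = 0.02425 K/W
R_outer film = 1/(h_o·A) = 1/(14.3×38.9) = 0.001798 K/W
R_total = 0.02605 K/W
Q = ΔT / R_total = 359 / 0.02605

Q ≈ 13800 W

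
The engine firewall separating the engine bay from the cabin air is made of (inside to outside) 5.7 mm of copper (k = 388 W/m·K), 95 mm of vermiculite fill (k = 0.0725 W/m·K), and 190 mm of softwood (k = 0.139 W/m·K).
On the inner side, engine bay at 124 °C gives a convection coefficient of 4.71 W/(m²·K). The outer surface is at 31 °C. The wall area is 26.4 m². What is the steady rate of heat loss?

Model the wall as resistances in series:
R_inner film = 1/(h_i·A) = 1/(4.71×26.4) = 0.008042 K/W
R_copper = L/(kA) = 0.0057/(388×26.4) = 5.565×10^-7 K/W
R_vermiculite fill = L/(kA) = 0.095/(0.0725×26.4) = 0.04963 K/W
R_softwood = L/(kA) = 0.19/(0.139×26.4) = 0.05178 K/W
R_total = 0.1095 K/W
Q = ΔT / R_total = 93 / 0.1095

Q ≈ 850 W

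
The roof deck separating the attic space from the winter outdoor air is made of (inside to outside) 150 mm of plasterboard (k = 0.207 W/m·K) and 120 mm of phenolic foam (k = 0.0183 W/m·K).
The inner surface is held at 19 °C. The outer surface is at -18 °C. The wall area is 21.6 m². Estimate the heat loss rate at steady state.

Q ≈ 110 W

Series thermal resistances:
R_plasterboard = L/(kA) = 0.15/(0.207×21.6) = 0.03355 K/W
R_phenolic foam = L/(kA) = 0.12/(0.0183×21.6) = 0.3036 K/W
R_total = 0.3371 K/W
Q = ΔT / R_total = 37 / 0.3371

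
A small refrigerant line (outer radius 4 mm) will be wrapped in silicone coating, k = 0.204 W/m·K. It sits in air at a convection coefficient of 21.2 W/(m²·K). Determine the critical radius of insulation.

For a cylinder r_cr = k/h = 0.204/21.2
r_cr = 9.62 mm; since the bare radius (4 mm) is below r_cr, adding a thin layer of insulation will *increase* heat loss.

r_cr ≈ 9.62 mm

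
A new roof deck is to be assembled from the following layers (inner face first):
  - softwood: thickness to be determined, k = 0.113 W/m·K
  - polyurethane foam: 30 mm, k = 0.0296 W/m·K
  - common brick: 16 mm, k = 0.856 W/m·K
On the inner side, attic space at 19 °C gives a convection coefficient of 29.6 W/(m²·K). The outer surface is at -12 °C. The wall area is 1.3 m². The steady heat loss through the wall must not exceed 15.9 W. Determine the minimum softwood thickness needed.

Thermal resistances in series:
R_inner film = 1/(h_i·A) = 1/(29.6×1.3) = 0.02599 K/W
R_polyurethane foam = L/(kA) = 0.03/(0.0296×1.3) = 0.7796 K/W
R_common brick = L/(kA) = 0.016/(0.856×1.3) = 0.01438 K/W
Sum of the known resistances R_other = 0.82 K/W
Required total resistance R_tot = ΔT/Q_allow = 31/15.9 = 1.95 K/W
R_softwood = R_tot − R_other = 1.13 K/W
L = R·k·A = 1.13×0.113×1.3

L ≈ 166 mm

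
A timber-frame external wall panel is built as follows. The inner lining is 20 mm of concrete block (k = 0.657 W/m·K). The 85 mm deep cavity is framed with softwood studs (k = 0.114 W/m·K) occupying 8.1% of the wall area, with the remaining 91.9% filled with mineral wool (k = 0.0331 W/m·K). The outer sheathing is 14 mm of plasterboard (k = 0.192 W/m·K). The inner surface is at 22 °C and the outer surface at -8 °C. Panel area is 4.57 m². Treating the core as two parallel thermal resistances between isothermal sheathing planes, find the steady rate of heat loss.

Q ≈ 61 W

Sheathing layers in series; stud and cavity paths in parallel between them.
R_inner = 0.02/(0.657×4.57) = 0.006661 K/W
R_stud  = 0.085/(0.114×0.081×4.57) = 2.014 K/W
R_cav   = 0.085/(0.0331×0.919×4.57) = 0.6114 K/W
1/R_core = 1/R_stud + 1/R_cav → R_core = 0.4691 K/W
R_outer = 0.014/(0.192×4.57) = 0.01596 K/W
R_total = 0.4917 K/W
Q = ΔT/R_total = 30/0.4917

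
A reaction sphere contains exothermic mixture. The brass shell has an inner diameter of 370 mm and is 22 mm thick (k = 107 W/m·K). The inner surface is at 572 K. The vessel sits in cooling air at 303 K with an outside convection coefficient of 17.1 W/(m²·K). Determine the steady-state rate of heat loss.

Spherical conduction: R = (1/r_in − 1/r_out)/(4πk) per layer; series-sum.
R_brass shell = (1/0.185 − 1/0.207)/(4π×107) = 4.273×10^-4 K/W
R_outer film = 1/(h·4πr_o²) = 1/(17.1×4π×0.207²) = 0.1086 K/W
R_total = 0.109 K/W
Q = ΔT/R_total = 269/0.109

Q ≈ 2470 W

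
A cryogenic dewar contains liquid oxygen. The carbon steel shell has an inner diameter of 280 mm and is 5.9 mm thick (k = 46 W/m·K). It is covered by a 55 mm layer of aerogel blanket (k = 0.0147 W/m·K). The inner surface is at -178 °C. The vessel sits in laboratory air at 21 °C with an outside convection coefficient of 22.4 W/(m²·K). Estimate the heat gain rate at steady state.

For a spherical shell R = (1/r₁ − 1/r₂)/(4πk); film R = 1/(h·4πr²). In series:
R_carbon steel shell = (1/0.14 − 1/0.1459)/(4π×46) = 4.997×10^-4 K/W
R_aerogel blanket = (1/0.1459 − 1/0.2009)/(4π×0.0147) = 10.16 K/W
R_outer film = 1/(h·4πr_o²) = 1/(22.4×4π×0.2009²) = 0.08802 K/W
R_total = 10.25 K/W
Q = ΔT/R_total = 199/10.25

Q ≈ 19.4 W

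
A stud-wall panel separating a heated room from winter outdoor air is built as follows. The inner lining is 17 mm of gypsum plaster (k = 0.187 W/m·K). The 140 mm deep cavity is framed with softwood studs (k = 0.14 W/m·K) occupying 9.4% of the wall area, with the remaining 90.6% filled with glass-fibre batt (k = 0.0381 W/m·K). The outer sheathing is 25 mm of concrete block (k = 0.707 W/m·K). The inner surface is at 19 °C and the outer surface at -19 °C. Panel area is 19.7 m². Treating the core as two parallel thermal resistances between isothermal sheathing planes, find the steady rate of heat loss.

Q ≈ 244 W

Sheathing layers in series; stud and cavity paths in parallel between them.
R_inner = 0.017/(0.187×19.7) = 0.004615 K/W
R_stud  = 0.14/(0.14×0.094×19.7) = 0.54 K/W
R_cav   = 0.14/(0.0381×0.906×19.7) = 0.2059 K/W
1/R_core = 1/R_stud + 1/R_cav → R_core = 0.1491 K/W
R_outer = 0.025/(0.707×19.7) = 0.001795 K/W
R_total = 0.1555 K/W
Q = ΔT/R_total = 38/0.1555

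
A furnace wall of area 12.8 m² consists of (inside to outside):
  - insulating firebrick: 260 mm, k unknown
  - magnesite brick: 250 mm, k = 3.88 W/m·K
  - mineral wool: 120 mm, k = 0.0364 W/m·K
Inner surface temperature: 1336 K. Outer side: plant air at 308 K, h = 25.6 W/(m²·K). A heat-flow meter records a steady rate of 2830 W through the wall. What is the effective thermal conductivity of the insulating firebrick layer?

Thermal resistances in series:
R_magnesite brick = L/(kA) = 0.25/(3.88×12.8) = 0.005034 K/W
R_mineral wool = L/(kA) = 0.12/(0.0364×12.8) = 0.2576 K/W
R_outer film = 1/(h_o·A) = 1/(25.6×12.8) = 0.003052 K/W
Sum of known resistances R_other = 0.2656 K/W
Total R = ΔT/Q = 1028/2830 = 0.3633 K/W
R_insulating firebrick = R_total − R_other = 0.09761 K/W
k = L/(R·A) = 0.26/(0.09761×12.8)

k ≈ 0.208 W/(m·K)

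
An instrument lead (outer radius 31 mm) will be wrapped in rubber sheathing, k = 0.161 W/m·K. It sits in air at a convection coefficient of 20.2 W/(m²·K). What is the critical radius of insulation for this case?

r_cr ≈ 7.97 mm

For a cylinder r_cr = k/h = 0.161/20.2
r_cr = 7.97 mm; since the bare radius (31 mm) is above r_cr, any added insulation will reduce heat loss.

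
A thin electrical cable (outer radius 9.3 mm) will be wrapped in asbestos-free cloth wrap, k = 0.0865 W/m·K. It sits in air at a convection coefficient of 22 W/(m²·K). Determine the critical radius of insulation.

r_cr ≈ 3.93 mm

For a cylinder r_cr = k/h = 0.0865/22
r_cr = 3.93 mm; since the bare radius (9.3 mm) is above r_cr, any added insulation will reduce heat loss.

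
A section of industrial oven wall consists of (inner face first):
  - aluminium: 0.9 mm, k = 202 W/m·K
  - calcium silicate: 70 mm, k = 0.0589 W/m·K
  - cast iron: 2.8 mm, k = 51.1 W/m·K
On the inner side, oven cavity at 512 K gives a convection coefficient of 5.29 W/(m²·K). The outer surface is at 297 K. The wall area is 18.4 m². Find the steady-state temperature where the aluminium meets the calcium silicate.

Using the resistance-network approach (series):
R_inner film = 1/(h_i·A) = 1/(5.29×18.4) = 0.01027 K/W
R_aluminium = L/(kA) = 0.0009/(202×18.4) = 2.421×10^-7 K/W
R_calcium silicate = L/(kA) = 0.07/(0.0589×18.4) = 0.06459 K/W
R_cast iron = L/(kA) = 0.0028/(51.1×18.4) = 2.978×10^-6 K/W
R_total = 0.07487 K/W;  Q = ΔT/R_total = 215/0.07487 = 2872 W
T_interface = T_inner − Q·ΣR(inner→interface) = 512 − 2870×0.01027

T ≈ 482 K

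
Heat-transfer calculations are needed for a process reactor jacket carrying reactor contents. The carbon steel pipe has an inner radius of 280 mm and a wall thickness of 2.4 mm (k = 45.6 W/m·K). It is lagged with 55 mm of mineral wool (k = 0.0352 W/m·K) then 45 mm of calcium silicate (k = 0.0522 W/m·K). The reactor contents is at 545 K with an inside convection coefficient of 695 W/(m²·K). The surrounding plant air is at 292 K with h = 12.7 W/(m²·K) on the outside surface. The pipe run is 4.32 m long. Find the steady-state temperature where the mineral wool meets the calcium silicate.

Per-layer cylindrical resistances, series-summed:
R_inner film = 1/(h_i·2πr₁L) = 1/(695×2π×0.28×4.32) = 1.893×10^-4 K/W
R_carbon steel pipe wall = ln(282.4/280)/(2π×45.6×4.32) = 6.896×10^-6 K/W
R_mineral wool = ln(337.4/282.4)/(2π×0.0352×4.32) = 0.1862 K/W
R_calcium silicate = ln(382.4/337.4)/(2π×0.0522×4.32) = 0.08836 K/W
R_outer film = 1/(h_o·2πr_oL) = 1/(12.7×2π×0.3824×4.32) = 0.007586 K/W
R_total = 0.2824 K/W
Q = ΔT/R_total = 253/0.2824
Q = 896 W
T_interface = T_inner − Q·ΣR(inner→interface) = 545 − 896×0.1864

T ≈ 378 K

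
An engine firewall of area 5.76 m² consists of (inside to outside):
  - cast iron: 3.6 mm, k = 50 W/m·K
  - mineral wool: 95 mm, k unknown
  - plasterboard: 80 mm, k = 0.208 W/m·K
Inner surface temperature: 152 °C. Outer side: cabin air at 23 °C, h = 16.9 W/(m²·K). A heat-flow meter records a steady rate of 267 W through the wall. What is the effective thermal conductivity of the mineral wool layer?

Model the wall as resistances in series:
R_cast iron = L/(kA) = 0.0036/(50×5.76) = 1.25×10^-5 K/W
R_plasterboard = L/(kA) = 0.08/(0.208×5.76) = 0.06677 K/W
R_outer film = 1/(h_o·A) = 1/(16.9×5.76) = 0.01027 K/W
Sum of known resistances R_other = 0.07706 K/W
Total R = ΔT/Q = 129/267 = 0.4831 K/W
R_mineral wool = R_total − R_other = 0.4061 K/W
k = L/(R·A) = 0.095/(0.4061×5.76)

k ≈ 0.0406 W/(m·K)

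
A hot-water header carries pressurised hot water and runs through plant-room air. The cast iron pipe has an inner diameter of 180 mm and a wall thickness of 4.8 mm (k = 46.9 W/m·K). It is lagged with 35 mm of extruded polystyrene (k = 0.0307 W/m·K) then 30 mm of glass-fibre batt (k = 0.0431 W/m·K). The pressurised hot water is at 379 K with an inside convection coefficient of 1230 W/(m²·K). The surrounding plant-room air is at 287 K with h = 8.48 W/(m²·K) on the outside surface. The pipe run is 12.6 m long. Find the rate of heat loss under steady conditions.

Cylindrical conduction, so R = ln(r₂/r₁)/(2πkL) per layer, in series:
R_inner film = 1/(h_i·2πr₁L) = 1/(1230×2π×0.09×12.6) = 1.141×10^-4 K/W
R_cast iron pipe wall = ln(94.8/90)/(2π×46.9×12.6) = 1.399×10^-5 K/W
R_extruded polystyrene = ln(129.8/94.8)/(2π×0.0307×12.6) = 0.1293 K/W
R_glass-fibre batt = ln(159.8/129.8)/(2π×0.0431×12.6) = 0.06094 K/W
R_outer film = 1/(h_o·2πr_oL) = 1/(8.48×2π×0.1598×12.6) = 0.009321 K/W
R_total = 0.1997 K/W
Q = ΔT/R_total = 92/0.1997

Q ≈ 461 W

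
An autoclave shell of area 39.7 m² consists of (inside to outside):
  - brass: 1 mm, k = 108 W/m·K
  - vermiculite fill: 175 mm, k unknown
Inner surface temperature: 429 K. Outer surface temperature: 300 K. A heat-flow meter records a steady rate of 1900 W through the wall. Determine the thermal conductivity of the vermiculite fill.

k ≈ 0.0649 W/(m·K)

Treating each layer as a thermal resistance in series:
R_brass = L/(kA) = 0.001/(108×39.7) = 2.332×10^-7 K/W
Sum of known resistances R_other = 2.332×10^-7 K/W
Total R = ΔT/Q = 129/1900 = 0.06789 K/W
R_vermiculite fill = R_total − R_other = 0.06789 K/W
k = L/(R·A) = 0.175/(0.06789×39.7)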